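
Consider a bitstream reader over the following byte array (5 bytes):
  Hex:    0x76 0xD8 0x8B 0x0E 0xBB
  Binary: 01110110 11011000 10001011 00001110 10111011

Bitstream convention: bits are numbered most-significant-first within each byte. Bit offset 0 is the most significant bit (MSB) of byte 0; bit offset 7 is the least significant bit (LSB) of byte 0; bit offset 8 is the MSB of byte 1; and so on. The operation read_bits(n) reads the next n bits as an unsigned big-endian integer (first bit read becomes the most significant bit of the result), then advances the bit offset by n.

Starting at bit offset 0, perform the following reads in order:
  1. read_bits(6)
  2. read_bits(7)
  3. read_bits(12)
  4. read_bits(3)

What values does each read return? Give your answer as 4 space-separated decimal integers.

Answer: 29 91 278 0

Derivation:
Read 1: bits[0:6] width=6 -> value=29 (bin 011101); offset now 6 = byte 0 bit 6; 34 bits remain
Read 2: bits[6:13] width=7 -> value=91 (bin 1011011); offset now 13 = byte 1 bit 5; 27 bits remain
Read 3: bits[13:25] width=12 -> value=278 (bin 000100010110); offset now 25 = byte 3 bit 1; 15 bits remain
Read 4: bits[25:28] width=3 -> value=0 (bin 000); offset now 28 = byte 3 bit 4; 12 bits remain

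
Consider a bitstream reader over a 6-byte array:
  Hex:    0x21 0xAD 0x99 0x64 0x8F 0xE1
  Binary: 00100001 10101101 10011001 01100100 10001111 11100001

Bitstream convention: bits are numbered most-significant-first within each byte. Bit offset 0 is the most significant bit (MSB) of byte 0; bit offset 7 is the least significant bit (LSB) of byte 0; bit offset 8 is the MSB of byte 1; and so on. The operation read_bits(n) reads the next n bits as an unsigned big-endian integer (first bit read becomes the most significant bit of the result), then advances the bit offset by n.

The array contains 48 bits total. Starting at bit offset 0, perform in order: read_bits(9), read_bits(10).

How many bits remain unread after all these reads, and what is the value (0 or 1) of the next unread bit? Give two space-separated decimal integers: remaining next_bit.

Answer: 29 1

Derivation:
Read 1: bits[0:9] width=9 -> value=67 (bin 001000011); offset now 9 = byte 1 bit 1; 39 bits remain
Read 2: bits[9:19] width=10 -> value=364 (bin 0101101100); offset now 19 = byte 2 bit 3; 29 bits remain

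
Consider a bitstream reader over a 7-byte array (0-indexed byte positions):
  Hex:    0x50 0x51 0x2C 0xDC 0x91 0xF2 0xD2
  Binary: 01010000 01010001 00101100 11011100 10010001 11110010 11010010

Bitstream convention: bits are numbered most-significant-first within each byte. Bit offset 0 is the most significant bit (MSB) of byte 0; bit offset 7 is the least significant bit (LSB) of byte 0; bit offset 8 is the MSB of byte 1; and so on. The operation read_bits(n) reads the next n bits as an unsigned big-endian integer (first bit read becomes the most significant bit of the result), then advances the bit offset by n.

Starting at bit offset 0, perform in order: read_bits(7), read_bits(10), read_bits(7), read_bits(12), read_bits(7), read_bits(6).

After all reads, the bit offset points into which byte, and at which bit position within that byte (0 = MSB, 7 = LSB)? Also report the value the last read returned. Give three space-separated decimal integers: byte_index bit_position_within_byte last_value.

Read 1: bits[0:7] width=7 -> value=40 (bin 0101000); offset now 7 = byte 0 bit 7; 49 bits remain
Read 2: bits[7:17] width=10 -> value=162 (bin 0010100010); offset now 17 = byte 2 bit 1; 39 bits remain
Read 3: bits[17:24] width=7 -> value=44 (bin 0101100); offset now 24 = byte 3 bit 0; 32 bits remain
Read 4: bits[24:36] width=12 -> value=3529 (bin 110111001001); offset now 36 = byte 4 bit 4; 20 bits remain
Read 5: bits[36:43] width=7 -> value=15 (bin 0001111); offset now 43 = byte 5 bit 3; 13 bits remain
Read 6: bits[43:49] width=6 -> value=37 (bin 100101); offset now 49 = byte 6 bit 1; 7 bits remain

Answer: 6 1 37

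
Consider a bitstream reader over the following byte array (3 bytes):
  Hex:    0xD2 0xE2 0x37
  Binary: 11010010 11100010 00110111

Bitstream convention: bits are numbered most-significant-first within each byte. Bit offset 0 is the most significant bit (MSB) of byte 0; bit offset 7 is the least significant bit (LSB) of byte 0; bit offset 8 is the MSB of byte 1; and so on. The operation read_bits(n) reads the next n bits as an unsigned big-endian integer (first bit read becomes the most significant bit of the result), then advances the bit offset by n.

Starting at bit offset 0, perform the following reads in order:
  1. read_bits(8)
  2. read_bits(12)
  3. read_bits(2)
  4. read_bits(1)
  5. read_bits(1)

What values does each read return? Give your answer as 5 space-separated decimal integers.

Read 1: bits[0:8] width=8 -> value=210 (bin 11010010); offset now 8 = byte 1 bit 0; 16 bits remain
Read 2: bits[8:20] width=12 -> value=3619 (bin 111000100011); offset now 20 = byte 2 bit 4; 4 bits remain
Read 3: bits[20:22] width=2 -> value=1 (bin 01); offset now 22 = byte 2 bit 6; 2 bits remain
Read 4: bits[22:23] width=1 -> value=1 (bin 1); offset now 23 = byte 2 bit 7; 1 bits remain
Read 5: bits[23:24] width=1 -> value=1 (bin 1); offset now 24 = byte 3 bit 0; 0 bits remain

Answer: 210 3619 1 1 1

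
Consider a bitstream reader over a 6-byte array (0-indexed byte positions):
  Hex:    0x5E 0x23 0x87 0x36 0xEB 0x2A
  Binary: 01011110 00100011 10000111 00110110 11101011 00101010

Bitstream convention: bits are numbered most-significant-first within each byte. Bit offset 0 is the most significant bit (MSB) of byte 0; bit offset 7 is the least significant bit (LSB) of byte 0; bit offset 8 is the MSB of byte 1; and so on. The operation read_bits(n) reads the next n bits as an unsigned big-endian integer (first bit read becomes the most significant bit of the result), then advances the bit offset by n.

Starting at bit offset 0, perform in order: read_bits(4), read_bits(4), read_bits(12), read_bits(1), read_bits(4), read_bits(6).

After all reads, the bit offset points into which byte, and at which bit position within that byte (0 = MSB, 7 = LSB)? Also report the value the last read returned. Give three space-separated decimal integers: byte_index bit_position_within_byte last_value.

Answer: 3 7 27

Derivation:
Read 1: bits[0:4] width=4 -> value=5 (bin 0101); offset now 4 = byte 0 bit 4; 44 bits remain
Read 2: bits[4:8] width=4 -> value=14 (bin 1110); offset now 8 = byte 1 bit 0; 40 bits remain
Read 3: bits[8:20] width=12 -> value=568 (bin 001000111000); offset now 20 = byte 2 bit 4; 28 bits remain
Read 4: bits[20:21] width=1 -> value=0 (bin 0); offset now 21 = byte 2 bit 5; 27 bits remain
Read 5: bits[21:25] width=4 -> value=14 (bin 1110); offset now 25 = byte 3 bit 1; 23 bits remain
Read 6: bits[25:31] width=6 -> value=27 (bin 011011); offset now 31 = byte 3 bit 7; 17 bits remain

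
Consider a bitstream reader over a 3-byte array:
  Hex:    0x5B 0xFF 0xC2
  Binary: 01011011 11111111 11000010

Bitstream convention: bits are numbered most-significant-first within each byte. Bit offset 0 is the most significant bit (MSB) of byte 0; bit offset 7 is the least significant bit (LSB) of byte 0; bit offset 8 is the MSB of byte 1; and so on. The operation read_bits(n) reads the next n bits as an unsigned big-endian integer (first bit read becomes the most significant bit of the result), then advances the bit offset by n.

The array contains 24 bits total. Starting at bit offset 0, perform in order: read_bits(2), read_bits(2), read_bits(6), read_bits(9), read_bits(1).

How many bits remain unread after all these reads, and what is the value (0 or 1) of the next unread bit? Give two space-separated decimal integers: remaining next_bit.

Read 1: bits[0:2] width=2 -> value=1 (bin 01); offset now 2 = byte 0 bit 2; 22 bits remain
Read 2: bits[2:4] width=2 -> value=1 (bin 01); offset now 4 = byte 0 bit 4; 20 bits remain
Read 3: bits[4:10] width=6 -> value=47 (bin 101111); offset now 10 = byte 1 bit 2; 14 bits remain
Read 4: bits[10:19] width=9 -> value=510 (bin 111111110); offset now 19 = byte 2 bit 3; 5 bits remain
Read 5: bits[19:20] width=1 -> value=0 (bin 0); offset now 20 = byte 2 bit 4; 4 bits remain

Answer: 4 0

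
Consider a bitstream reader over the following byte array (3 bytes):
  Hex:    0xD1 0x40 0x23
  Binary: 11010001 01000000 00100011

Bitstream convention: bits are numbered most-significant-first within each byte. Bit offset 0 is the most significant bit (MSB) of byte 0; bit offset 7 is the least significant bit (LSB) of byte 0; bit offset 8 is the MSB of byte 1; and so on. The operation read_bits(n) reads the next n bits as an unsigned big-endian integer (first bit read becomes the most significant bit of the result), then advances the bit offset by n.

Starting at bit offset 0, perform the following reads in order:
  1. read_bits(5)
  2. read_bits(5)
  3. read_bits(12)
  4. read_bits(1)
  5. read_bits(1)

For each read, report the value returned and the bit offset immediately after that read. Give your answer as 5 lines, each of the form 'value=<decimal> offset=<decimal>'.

Read 1: bits[0:5] width=5 -> value=26 (bin 11010); offset now 5 = byte 0 bit 5; 19 bits remain
Read 2: bits[5:10] width=5 -> value=5 (bin 00101); offset now 10 = byte 1 bit 2; 14 bits remain
Read 3: bits[10:22] width=12 -> value=8 (bin 000000001000); offset now 22 = byte 2 bit 6; 2 bits remain
Read 4: bits[22:23] width=1 -> value=1 (bin 1); offset now 23 = byte 2 bit 7; 1 bits remain
Read 5: bits[23:24] width=1 -> value=1 (bin 1); offset now 24 = byte 3 bit 0; 0 bits remain

Answer: value=26 offset=5
value=5 offset=10
value=8 offset=22
value=1 offset=23
value=1 offset=24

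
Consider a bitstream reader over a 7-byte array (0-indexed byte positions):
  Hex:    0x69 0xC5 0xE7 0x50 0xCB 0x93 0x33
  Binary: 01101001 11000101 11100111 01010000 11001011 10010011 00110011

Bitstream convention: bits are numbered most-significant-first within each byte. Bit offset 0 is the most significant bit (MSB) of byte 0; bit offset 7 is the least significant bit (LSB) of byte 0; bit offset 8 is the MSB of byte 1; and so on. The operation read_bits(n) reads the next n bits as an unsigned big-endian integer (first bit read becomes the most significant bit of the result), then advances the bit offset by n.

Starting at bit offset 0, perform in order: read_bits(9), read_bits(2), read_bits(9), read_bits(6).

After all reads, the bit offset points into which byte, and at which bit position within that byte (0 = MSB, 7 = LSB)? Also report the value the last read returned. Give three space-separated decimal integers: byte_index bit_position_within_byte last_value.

Read 1: bits[0:9] width=9 -> value=211 (bin 011010011); offset now 9 = byte 1 bit 1; 47 bits remain
Read 2: bits[9:11] width=2 -> value=2 (bin 10); offset now 11 = byte 1 bit 3; 45 bits remain
Read 3: bits[11:20] width=9 -> value=94 (bin 001011110); offset now 20 = byte 2 bit 4; 36 bits remain
Read 4: bits[20:26] width=6 -> value=29 (bin 011101); offset now 26 = byte 3 bit 2; 30 bits remain

Answer: 3 2 29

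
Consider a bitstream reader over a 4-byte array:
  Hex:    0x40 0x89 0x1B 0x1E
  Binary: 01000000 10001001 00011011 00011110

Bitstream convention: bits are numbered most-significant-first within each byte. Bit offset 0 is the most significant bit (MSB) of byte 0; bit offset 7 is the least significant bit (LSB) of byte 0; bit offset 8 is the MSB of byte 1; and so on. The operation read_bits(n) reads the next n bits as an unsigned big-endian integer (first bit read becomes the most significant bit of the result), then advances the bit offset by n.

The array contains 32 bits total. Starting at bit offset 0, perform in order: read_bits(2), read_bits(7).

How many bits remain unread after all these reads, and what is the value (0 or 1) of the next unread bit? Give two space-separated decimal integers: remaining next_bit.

Answer: 23 0

Derivation:
Read 1: bits[0:2] width=2 -> value=1 (bin 01); offset now 2 = byte 0 bit 2; 30 bits remain
Read 2: bits[2:9] width=7 -> value=1 (bin 0000001); offset now 9 = byte 1 bit 1; 23 bits remain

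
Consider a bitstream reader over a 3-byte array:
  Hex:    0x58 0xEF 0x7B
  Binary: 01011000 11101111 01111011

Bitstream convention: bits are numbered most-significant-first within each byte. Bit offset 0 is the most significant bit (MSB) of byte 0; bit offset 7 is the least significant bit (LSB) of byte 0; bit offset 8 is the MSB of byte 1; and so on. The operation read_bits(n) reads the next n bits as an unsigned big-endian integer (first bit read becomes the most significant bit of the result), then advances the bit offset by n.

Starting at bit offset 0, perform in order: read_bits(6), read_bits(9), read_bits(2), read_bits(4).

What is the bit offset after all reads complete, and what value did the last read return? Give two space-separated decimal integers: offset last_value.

Read 1: bits[0:6] width=6 -> value=22 (bin 010110); offset now 6 = byte 0 bit 6; 18 bits remain
Read 2: bits[6:15] width=9 -> value=119 (bin 001110111); offset now 15 = byte 1 bit 7; 9 bits remain
Read 3: bits[15:17] width=2 -> value=2 (bin 10); offset now 17 = byte 2 bit 1; 7 bits remain
Read 4: bits[17:21] width=4 -> value=15 (bin 1111); offset now 21 = byte 2 bit 5; 3 bits remain

Answer: 21 15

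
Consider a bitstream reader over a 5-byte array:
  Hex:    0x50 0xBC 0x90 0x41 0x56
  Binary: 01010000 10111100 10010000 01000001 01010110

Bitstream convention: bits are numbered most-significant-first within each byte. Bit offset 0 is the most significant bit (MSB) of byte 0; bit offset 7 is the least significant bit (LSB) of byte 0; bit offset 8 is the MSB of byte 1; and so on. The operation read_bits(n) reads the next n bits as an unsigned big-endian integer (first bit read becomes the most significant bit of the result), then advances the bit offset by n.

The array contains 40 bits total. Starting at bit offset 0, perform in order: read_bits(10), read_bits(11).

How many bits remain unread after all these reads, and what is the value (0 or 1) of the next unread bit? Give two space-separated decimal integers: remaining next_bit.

Answer: 19 0

Derivation:
Read 1: bits[0:10] width=10 -> value=322 (bin 0101000010); offset now 10 = byte 1 bit 2; 30 bits remain
Read 2: bits[10:21] width=11 -> value=1938 (bin 11110010010); offset now 21 = byte 2 bit 5; 19 bits remain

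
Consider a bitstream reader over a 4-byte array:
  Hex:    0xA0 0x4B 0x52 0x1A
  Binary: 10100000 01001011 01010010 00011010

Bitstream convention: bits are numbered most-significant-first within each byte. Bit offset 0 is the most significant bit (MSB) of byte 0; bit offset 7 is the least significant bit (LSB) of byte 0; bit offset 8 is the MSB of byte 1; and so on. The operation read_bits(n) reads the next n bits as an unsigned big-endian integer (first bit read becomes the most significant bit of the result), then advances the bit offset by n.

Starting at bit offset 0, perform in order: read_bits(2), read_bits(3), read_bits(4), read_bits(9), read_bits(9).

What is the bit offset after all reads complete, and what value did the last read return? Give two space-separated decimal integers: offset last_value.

Read 1: bits[0:2] width=2 -> value=2 (bin 10); offset now 2 = byte 0 bit 2; 30 bits remain
Read 2: bits[2:5] width=3 -> value=4 (bin 100); offset now 5 = byte 0 bit 5; 27 bits remain
Read 3: bits[5:9] width=4 -> value=0 (bin 0000); offset now 9 = byte 1 bit 1; 23 bits remain
Read 4: bits[9:18] width=9 -> value=301 (bin 100101101); offset now 18 = byte 2 bit 2; 14 bits remain
Read 5: bits[18:27] width=9 -> value=144 (bin 010010000); offset now 27 = byte 3 bit 3; 5 bits remain

Answer: 27 144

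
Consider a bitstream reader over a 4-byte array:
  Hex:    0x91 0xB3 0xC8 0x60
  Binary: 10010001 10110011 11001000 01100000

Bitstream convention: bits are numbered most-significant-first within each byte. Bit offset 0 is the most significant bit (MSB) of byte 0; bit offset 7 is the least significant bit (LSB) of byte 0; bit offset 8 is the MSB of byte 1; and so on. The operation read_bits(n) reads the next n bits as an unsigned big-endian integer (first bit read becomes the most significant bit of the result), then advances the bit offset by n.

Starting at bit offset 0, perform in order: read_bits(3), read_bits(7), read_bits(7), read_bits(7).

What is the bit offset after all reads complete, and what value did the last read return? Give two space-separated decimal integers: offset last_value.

Read 1: bits[0:3] width=3 -> value=4 (bin 100); offset now 3 = byte 0 bit 3; 29 bits remain
Read 2: bits[3:10] width=7 -> value=70 (bin 1000110); offset now 10 = byte 1 bit 2; 22 bits remain
Read 3: bits[10:17] width=7 -> value=103 (bin 1100111); offset now 17 = byte 2 bit 1; 15 bits remain
Read 4: bits[17:24] width=7 -> value=72 (bin 1001000); offset now 24 = byte 3 bit 0; 8 bits remain

Answer: 24 72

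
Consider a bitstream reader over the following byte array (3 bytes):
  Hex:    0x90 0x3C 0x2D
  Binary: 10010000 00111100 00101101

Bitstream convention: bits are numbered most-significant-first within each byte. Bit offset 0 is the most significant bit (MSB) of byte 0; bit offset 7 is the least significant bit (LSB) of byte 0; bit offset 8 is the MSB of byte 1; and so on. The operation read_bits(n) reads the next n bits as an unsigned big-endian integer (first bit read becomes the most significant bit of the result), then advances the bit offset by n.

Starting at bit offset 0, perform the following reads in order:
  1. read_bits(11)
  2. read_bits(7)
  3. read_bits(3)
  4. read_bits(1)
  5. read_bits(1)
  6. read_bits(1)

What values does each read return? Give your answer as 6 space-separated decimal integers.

Answer: 1153 112 5 1 0 1

Derivation:
Read 1: bits[0:11] width=11 -> value=1153 (bin 10010000001); offset now 11 = byte 1 bit 3; 13 bits remain
Read 2: bits[11:18] width=7 -> value=112 (bin 1110000); offset now 18 = byte 2 bit 2; 6 bits remain
Read 3: bits[18:21] width=3 -> value=5 (bin 101); offset now 21 = byte 2 bit 5; 3 bits remain
Read 4: bits[21:22] width=1 -> value=1 (bin 1); offset now 22 = byte 2 bit 6; 2 bits remain
Read 5: bits[22:23] width=1 -> value=0 (bin 0); offset now 23 = byte 2 bit 7; 1 bits remain
Read 6: bits[23:24] width=1 -> value=1 (bin 1); offset now 24 = byte 3 bit 0; 0 bits remain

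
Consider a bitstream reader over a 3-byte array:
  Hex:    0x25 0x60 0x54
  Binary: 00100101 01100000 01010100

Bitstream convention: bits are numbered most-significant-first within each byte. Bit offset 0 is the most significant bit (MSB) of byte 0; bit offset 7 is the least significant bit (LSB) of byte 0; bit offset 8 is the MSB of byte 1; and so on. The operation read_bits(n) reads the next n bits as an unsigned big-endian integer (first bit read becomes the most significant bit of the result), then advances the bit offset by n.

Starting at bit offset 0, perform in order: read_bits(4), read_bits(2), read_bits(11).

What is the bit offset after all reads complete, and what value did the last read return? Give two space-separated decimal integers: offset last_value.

Read 1: bits[0:4] width=4 -> value=2 (bin 0010); offset now 4 = byte 0 bit 4; 20 bits remain
Read 2: bits[4:6] width=2 -> value=1 (bin 01); offset now 6 = byte 0 bit 6; 18 bits remain
Read 3: bits[6:17] width=11 -> value=704 (bin 01011000000); offset now 17 = byte 2 bit 1; 7 bits remain

Answer: 17 704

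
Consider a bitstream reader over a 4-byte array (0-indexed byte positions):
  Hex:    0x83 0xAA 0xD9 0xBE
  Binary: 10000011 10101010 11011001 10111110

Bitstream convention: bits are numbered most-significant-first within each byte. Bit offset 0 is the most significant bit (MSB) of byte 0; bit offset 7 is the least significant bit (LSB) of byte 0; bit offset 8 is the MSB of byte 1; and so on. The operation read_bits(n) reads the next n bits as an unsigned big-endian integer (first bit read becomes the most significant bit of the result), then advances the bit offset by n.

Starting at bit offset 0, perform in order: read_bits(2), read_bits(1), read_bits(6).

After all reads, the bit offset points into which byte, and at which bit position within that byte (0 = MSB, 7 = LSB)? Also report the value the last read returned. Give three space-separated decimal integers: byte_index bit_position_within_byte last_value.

Answer: 1 1 7

Derivation:
Read 1: bits[0:2] width=2 -> value=2 (bin 10); offset now 2 = byte 0 bit 2; 30 bits remain
Read 2: bits[2:3] width=1 -> value=0 (bin 0); offset now 3 = byte 0 bit 3; 29 bits remain
Read 3: bits[3:9] width=6 -> value=7 (bin 000111); offset now 9 = byte 1 bit 1; 23 bits remain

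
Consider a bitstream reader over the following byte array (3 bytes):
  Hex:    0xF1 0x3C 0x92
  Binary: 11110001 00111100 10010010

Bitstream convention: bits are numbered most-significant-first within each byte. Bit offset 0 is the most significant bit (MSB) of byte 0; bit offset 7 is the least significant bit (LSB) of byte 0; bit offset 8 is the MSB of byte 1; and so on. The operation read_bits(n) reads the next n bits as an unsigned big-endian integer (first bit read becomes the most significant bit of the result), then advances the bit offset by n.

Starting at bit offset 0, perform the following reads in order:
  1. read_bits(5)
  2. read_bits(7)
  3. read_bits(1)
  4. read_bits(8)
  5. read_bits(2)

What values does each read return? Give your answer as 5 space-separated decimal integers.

Answer: 30 19 1 146 1

Derivation:
Read 1: bits[0:5] width=5 -> value=30 (bin 11110); offset now 5 = byte 0 bit 5; 19 bits remain
Read 2: bits[5:12] width=7 -> value=19 (bin 0010011); offset now 12 = byte 1 bit 4; 12 bits remain
Read 3: bits[12:13] width=1 -> value=1 (bin 1); offset now 13 = byte 1 bit 5; 11 bits remain
Read 4: bits[13:21] width=8 -> value=146 (bin 10010010); offset now 21 = byte 2 bit 5; 3 bits remain
Read 5: bits[21:23] width=2 -> value=1 (bin 01); offset now 23 = byte 2 bit 7; 1 bits remain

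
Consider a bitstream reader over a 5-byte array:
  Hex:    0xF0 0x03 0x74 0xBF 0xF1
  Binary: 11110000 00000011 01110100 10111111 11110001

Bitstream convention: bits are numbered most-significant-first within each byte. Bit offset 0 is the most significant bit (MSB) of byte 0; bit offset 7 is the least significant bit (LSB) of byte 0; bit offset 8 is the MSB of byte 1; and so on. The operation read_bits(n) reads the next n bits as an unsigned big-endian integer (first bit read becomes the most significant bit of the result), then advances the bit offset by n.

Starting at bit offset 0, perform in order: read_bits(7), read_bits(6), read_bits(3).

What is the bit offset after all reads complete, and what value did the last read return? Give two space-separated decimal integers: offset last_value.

Read 1: bits[0:7] width=7 -> value=120 (bin 1111000); offset now 7 = byte 0 bit 7; 33 bits remain
Read 2: bits[7:13] width=6 -> value=0 (bin 000000); offset now 13 = byte 1 bit 5; 27 bits remain
Read 3: bits[13:16] width=3 -> value=3 (bin 011); offset now 16 = byte 2 bit 0; 24 bits remain

Answer: 16 3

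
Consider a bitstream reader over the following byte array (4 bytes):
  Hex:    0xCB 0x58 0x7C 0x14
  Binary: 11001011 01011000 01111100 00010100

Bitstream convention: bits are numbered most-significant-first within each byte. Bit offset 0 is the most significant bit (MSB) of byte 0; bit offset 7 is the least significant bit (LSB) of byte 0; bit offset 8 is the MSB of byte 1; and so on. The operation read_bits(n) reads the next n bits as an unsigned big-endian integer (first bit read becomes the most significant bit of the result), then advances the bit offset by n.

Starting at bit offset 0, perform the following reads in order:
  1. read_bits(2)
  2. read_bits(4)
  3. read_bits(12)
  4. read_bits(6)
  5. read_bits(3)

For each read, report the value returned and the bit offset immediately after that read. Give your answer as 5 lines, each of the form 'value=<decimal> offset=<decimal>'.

Answer: value=3 offset=2
value=2 offset=6
value=3425 offset=18
value=60 offset=24
value=0 offset=27

Derivation:
Read 1: bits[0:2] width=2 -> value=3 (bin 11); offset now 2 = byte 0 bit 2; 30 bits remain
Read 2: bits[2:6] width=4 -> value=2 (bin 0010); offset now 6 = byte 0 bit 6; 26 bits remain
Read 3: bits[6:18] width=12 -> value=3425 (bin 110101100001); offset now 18 = byte 2 bit 2; 14 bits remain
Read 4: bits[18:24] width=6 -> value=60 (bin 111100); offset now 24 = byte 3 bit 0; 8 bits remain
Read 5: bits[24:27] width=3 -> value=0 (bin 000); offset now 27 = byte 3 bit 3; 5 bits remain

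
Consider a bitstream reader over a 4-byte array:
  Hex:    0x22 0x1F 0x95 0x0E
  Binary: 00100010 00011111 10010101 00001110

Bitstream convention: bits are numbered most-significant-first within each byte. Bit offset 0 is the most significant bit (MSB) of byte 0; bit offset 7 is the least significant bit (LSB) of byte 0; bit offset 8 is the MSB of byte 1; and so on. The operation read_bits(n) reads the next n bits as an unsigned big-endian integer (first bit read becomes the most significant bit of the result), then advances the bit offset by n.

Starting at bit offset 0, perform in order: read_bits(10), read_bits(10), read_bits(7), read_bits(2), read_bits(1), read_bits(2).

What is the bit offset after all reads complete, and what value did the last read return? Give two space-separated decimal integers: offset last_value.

Read 1: bits[0:10] width=10 -> value=136 (bin 0010001000); offset now 10 = byte 1 bit 2; 22 bits remain
Read 2: bits[10:20] width=10 -> value=505 (bin 0111111001); offset now 20 = byte 2 bit 4; 12 bits remain
Read 3: bits[20:27] width=7 -> value=40 (bin 0101000); offset now 27 = byte 3 bit 3; 5 bits remain
Read 4: bits[27:29] width=2 -> value=1 (bin 01); offset now 29 = byte 3 bit 5; 3 bits remain
Read 5: bits[29:30] width=1 -> value=1 (bin 1); offset now 30 = byte 3 bit 6; 2 bits remain
Read 6: bits[30:32] width=2 -> value=2 (bin 10); offset now 32 = byte 4 bit 0; 0 bits remain

Answer: 32 2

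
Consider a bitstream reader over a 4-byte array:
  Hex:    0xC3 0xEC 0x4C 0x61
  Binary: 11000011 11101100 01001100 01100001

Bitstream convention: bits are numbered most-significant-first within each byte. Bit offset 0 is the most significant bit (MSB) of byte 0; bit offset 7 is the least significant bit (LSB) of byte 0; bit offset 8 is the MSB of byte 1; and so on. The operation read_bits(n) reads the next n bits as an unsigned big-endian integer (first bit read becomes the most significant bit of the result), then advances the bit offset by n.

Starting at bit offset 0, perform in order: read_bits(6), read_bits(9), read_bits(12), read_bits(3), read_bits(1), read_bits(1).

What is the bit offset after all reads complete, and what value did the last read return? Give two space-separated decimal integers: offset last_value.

Read 1: bits[0:6] width=6 -> value=48 (bin 110000); offset now 6 = byte 0 bit 6; 26 bits remain
Read 2: bits[6:15] width=9 -> value=502 (bin 111110110); offset now 15 = byte 1 bit 7; 17 bits remain
Read 3: bits[15:27] width=12 -> value=611 (bin 001001100011); offset now 27 = byte 3 bit 3; 5 bits remain
Read 4: bits[27:30] width=3 -> value=0 (bin 000); offset now 30 = byte 3 bit 6; 2 bits remain
Read 5: bits[30:31] width=1 -> value=0 (bin 0); offset now 31 = byte 3 bit 7; 1 bits remain
Read 6: bits[31:32] width=1 -> value=1 (bin 1); offset now 32 = byte 4 bit 0; 0 bits remain

Answer: 32 1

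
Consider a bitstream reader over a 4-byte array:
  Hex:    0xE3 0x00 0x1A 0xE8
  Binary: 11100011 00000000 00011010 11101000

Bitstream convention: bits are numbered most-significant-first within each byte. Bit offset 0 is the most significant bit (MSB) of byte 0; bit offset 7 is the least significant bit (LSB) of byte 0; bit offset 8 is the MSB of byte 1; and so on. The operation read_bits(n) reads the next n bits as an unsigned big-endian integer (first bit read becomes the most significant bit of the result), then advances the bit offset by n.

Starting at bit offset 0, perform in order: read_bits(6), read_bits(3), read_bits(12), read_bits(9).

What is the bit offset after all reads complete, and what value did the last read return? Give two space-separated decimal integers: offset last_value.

Answer: 30 186

Derivation:
Read 1: bits[0:6] width=6 -> value=56 (bin 111000); offset now 6 = byte 0 bit 6; 26 bits remain
Read 2: bits[6:9] width=3 -> value=6 (bin 110); offset now 9 = byte 1 bit 1; 23 bits remain
Read 3: bits[9:21] width=12 -> value=3 (bin 000000000011); offset now 21 = byte 2 bit 5; 11 bits remain
Read 4: bits[21:30] width=9 -> value=186 (bin 010111010); offset now 30 = byte 3 bit 6; 2 bits remain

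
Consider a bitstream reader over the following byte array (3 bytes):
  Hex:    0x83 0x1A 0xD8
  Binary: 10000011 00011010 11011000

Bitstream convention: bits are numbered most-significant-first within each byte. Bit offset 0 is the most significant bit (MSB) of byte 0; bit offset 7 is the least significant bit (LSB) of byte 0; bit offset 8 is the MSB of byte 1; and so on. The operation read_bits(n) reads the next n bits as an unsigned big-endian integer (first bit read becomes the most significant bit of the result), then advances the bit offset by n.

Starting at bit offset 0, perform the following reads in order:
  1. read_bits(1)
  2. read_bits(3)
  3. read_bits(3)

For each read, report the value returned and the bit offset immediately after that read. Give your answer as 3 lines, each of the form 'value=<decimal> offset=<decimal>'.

Answer: value=1 offset=1
value=0 offset=4
value=1 offset=7

Derivation:
Read 1: bits[0:1] width=1 -> value=1 (bin 1); offset now 1 = byte 0 bit 1; 23 bits remain
Read 2: bits[1:4] width=3 -> value=0 (bin 000); offset now 4 = byte 0 bit 4; 20 bits remain
Read 3: bits[4:7] width=3 -> value=1 (bin 001); offset now 7 = byte 0 bit 7; 17 bits remain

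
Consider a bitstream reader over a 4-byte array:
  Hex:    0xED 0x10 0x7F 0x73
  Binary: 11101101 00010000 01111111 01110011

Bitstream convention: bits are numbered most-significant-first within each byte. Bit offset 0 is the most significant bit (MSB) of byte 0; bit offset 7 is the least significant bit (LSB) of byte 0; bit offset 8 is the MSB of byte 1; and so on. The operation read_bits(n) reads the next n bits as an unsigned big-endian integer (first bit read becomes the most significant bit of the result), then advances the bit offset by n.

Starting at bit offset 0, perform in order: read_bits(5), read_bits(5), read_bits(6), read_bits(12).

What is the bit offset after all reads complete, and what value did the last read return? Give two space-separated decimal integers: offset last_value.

Answer: 28 2039

Derivation:
Read 1: bits[0:5] width=5 -> value=29 (bin 11101); offset now 5 = byte 0 bit 5; 27 bits remain
Read 2: bits[5:10] width=5 -> value=20 (bin 10100); offset now 10 = byte 1 bit 2; 22 bits remain
Read 3: bits[10:16] width=6 -> value=16 (bin 010000); offset now 16 = byte 2 bit 0; 16 bits remain
Read 4: bits[16:28] width=12 -> value=2039 (bin 011111110111); offset now 28 = byte 3 bit 4; 4 bits remain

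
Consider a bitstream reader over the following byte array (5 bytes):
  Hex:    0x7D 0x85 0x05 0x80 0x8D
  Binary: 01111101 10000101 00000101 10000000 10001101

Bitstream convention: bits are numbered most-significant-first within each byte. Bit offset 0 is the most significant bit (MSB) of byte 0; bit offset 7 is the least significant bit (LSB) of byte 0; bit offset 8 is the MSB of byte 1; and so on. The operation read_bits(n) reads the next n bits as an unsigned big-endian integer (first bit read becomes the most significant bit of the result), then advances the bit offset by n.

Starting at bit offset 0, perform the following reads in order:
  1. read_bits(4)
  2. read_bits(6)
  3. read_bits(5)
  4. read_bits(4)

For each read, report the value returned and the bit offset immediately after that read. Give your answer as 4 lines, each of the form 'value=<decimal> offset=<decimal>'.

Read 1: bits[0:4] width=4 -> value=7 (bin 0111); offset now 4 = byte 0 bit 4; 36 bits remain
Read 2: bits[4:10] width=6 -> value=54 (bin 110110); offset now 10 = byte 1 bit 2; 30 bits remain
Read 3: bits[10:15] width=5 -> value=2 (bin 00010); offset now 15 = byte 1 bit 7; 25 bits remain
Read 4: bits[15:19] width=4 -> value=8 (bin 1000); offset now 19 = byte 2 bit 3; 21 bits remain

Answer: value=7 offset=4
value=54 offset=10
value=2 offset=15
value=8 offset=19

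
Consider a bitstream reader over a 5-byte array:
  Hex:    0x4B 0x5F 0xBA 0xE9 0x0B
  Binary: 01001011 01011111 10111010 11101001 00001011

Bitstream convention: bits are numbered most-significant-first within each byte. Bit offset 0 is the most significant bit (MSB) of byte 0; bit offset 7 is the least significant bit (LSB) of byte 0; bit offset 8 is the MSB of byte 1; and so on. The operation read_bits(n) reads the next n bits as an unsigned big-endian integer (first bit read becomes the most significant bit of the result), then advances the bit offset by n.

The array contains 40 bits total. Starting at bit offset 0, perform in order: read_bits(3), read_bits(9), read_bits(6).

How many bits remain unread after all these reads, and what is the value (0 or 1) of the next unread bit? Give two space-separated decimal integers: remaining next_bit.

Read 1: bits[0:3] width=3 -> value=2 (bin 010); offset now 3 = byte 0 bit 3; 37 bits remain
Read 2: bits[3:12] width=9 -> value=181 (bin 010110101); offset now 12 = byte 1 bit 4; 28 bits remain
Read 3: bits[12:18] width=6 -> value=62 (bin 111110); offset now 18 = byte 2 bit 2; 22 bits remain

Answer: 22 1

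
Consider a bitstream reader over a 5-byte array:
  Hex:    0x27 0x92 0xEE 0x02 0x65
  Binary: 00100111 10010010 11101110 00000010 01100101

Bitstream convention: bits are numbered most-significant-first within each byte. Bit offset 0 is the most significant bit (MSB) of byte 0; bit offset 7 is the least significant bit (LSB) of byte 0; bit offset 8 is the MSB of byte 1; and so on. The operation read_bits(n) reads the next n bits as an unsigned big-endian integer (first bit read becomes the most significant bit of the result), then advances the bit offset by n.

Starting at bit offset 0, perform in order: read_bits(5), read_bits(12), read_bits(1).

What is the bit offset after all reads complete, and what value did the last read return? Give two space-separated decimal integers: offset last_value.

Read 1: bits[0:5] width=5 -> value=4 (bin 00100); offset now 5 = byte 0 bit 5; 35 bits remain
Read 2: bits[5:17] width=12 -> value=3877 (bin 111100100101); offset now 17 = byte 2 bit 1; 23 bits remain
Read 3: bits[17:18] width=1 -> value=1 (bin 1); offset now 18 = byte 2 bit 2; 22 bits remain

Answer: 18 1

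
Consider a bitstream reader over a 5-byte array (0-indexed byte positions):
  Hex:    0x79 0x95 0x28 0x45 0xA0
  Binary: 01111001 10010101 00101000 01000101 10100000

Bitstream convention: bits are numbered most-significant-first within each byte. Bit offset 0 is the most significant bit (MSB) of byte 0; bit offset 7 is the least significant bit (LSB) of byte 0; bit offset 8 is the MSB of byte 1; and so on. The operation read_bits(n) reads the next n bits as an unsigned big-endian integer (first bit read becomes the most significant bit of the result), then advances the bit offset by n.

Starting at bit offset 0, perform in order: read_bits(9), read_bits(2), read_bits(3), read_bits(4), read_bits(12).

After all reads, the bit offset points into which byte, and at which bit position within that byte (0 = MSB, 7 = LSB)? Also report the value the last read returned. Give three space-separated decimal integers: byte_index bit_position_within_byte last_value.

Read 1: bits[0:9] width=9 -> value=243 (bin 011110011); offset now 9 = byte 1 bit 1; 31 bits remain
Read 2: bits[9:11] width=2 -> value=0 (bin 00); offset now 11 = byte 1 bit 3; 29 bits remain
Read 3: bits[11:14] width=3 -> value=5 (bin 101); offset now 14 = byte 1 bit 6; 26 bits remain
Read 4: bits[14:18] width=4 -> value=4 (bin 0100); offset now 18 = byte 2 bit 2; 22 bits remain
Read 5: bits[18:30] width=12 -> value=2577 (bin 101000010001); offset now 30 = byte 3 bit 6; 10 bits remain

Answer: 3 6 2577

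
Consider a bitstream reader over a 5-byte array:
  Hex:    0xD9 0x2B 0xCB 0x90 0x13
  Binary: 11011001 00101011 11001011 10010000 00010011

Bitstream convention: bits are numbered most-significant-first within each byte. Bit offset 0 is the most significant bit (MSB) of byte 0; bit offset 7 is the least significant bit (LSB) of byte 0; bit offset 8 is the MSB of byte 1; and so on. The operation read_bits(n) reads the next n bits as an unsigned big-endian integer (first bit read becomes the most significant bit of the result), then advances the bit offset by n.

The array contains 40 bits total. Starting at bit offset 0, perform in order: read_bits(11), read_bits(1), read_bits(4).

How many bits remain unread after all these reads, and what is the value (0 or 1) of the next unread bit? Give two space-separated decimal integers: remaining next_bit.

Answer: 24 1

Derivation:
Read 1: bits[0:11] width=11 -> value=1737 (bin 11011001001); offset now 11 = byte 1 bit 3; 29 bits remain
Read 2: bits[11:12] width=1 -> value=0 (bin 0); offset now 12 = byte 1 bit 4; 28 bits remain
Read 3: bits[12:16] width=4 -> value=11 (bin 1011); offset now 16 = byte 2 bit 0; 24 bits remain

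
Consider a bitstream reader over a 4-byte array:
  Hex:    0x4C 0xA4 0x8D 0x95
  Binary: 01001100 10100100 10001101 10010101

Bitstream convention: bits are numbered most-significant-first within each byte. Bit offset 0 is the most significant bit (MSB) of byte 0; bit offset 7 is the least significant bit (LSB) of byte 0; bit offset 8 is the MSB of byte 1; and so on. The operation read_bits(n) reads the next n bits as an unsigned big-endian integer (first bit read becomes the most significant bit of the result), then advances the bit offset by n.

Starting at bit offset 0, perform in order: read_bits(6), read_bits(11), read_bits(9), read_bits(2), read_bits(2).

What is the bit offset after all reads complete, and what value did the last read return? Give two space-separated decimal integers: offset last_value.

Read 1: bits[0:6] width=6 -> value=19 (bin 010011); offset now 6 = byte 0 bit 6; 26 bits remain
Read 2: bits[6:17] width=11 -> value=329 (bin 00101001001); offset now 17 = byte 2 bit 1; 15 bits remain
Read 3: bits[17:26] width=9 -> value=54 (bin 000110110); offset now 26 = byte 3 bit 2; 6 bits remain
Read 4: bits[26:28] width=2 -> value=1 (bin 01); offset now 28 = byte 3 bit 4; 4 bits remain
Read 5: bits[28:30] width=2 -> value=1 (bin 01); offset now 30 = byte 3 bit 6; 2 bits remain

Answer: 30 1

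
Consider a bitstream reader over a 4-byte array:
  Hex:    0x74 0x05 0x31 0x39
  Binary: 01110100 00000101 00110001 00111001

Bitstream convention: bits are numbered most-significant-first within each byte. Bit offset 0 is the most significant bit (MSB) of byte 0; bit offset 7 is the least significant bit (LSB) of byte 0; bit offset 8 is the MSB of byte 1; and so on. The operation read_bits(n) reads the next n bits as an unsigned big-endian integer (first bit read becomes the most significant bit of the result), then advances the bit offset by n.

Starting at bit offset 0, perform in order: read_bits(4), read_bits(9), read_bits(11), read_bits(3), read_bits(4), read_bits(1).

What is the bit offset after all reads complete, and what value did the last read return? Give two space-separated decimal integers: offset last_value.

Answer: 32 1

Derivation:
Read 1: bits[0:4] width=4 -> value=7 (bin 0111); offset now 4 = byte 0 bit 4; 28 bits remain
Read 2: bits[4:13] width=9 -> value=128 (bin 010000000); offset now 13 = byte 1 bit 5; 19 bits remain
Read 3: bits[13:24] width=11 -> value=1329 (bin 10100110001); offset now 24 = byte 3 bit 0; 8 bits remain
Read 4: bits[24:27] width=3 -> value=1 (bin 001); offset now 27 = byte 3 bit 3; 5 bits remain
Read 5: bits[27:31] width=4 -> value=12 (bin 1100); offset now 31 = byte 3 bit 7; 1 bits remain
Read 6: bits[31:32] width=1 -> value=1 (bin 1); offset now 32 = byte 4 bit 0; 0 bits remain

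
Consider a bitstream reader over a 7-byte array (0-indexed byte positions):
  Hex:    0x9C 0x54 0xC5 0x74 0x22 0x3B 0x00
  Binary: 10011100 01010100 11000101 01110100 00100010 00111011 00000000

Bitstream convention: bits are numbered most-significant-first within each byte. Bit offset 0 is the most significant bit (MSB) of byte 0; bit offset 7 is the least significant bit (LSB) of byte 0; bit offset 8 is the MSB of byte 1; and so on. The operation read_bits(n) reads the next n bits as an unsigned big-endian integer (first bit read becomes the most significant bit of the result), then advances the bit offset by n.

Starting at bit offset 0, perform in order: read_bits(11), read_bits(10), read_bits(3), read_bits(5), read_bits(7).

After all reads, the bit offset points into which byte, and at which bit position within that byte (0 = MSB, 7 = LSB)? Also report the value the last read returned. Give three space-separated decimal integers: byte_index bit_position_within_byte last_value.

Answer: 4 4 66

Derivation:
Read 1: bits[0:11] width=11 -> value=1250 (bin 10011100010); offset now 11 = byte 1 bit 3; 45 bits remain
Read 2: bits[11:21] width=10 -> value=664 (bin 1010011000); offset now 21 = byte 2 bit 5; 35 bits remain
Read 3: bits[21:24] width=3 -> value=5 (bin 101); offset now 24 = byte 3 bit 0; 32 bits remain
Read 4: bits[24:29] width=5 -> value=14 (bin 01110); offset now 29 = byte 3 bit 5; 27 bits remain
Read 5: bits[29:36] width=7 -> value=66 (bin 1000010); offset now 36 = byte 4 bit 4; 20 bits remain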